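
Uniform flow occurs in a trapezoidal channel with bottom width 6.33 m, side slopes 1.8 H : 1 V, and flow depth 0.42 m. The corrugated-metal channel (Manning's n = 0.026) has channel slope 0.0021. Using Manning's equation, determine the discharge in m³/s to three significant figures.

2.70 m³/s

A = (b + z·y)·y = (6.33 + 1.8×0.42)×0.42 = 2.976 m²
P = b + 2y√(1+z²) = 6.33 + 2×0.42×√(1+1.8²) = 8.060 m
R = A/P = 2.976/8.060 = 0.3693 m
Q = (1/n)·A·R^(2/3)·S^(1/2) = (1/0.026) × 2.976 × 0.3693^(2/3) × 0.0021^(1/2) = 2.700 m³/s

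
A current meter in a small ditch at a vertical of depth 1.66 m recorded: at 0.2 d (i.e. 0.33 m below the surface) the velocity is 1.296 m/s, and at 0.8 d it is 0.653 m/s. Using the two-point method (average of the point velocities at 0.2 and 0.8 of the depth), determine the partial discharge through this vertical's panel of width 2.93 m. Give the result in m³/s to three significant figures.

4.74 m³/s

v̄ = (1.296 + 0.653) / 2 = 0.9745 m/s
q = v̄ × d × w = 0.9745 × 1.66 × 2.93 = 4.740 m³/s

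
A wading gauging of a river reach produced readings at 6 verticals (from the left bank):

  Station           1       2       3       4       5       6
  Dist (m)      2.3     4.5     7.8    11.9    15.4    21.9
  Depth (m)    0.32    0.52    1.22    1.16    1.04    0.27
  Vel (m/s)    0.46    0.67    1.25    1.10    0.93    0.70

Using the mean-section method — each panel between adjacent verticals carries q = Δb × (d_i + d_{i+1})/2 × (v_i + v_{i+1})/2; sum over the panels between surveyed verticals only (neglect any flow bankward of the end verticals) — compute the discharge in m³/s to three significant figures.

16.4 m³/s

Panel 1-2: Δb = 2.2 m, d̄ = (0.32+0.52)/2 = 0.42, v̄ = (0.46+0.67)/2 = 0.565 → q = 2.2×0.42×0.565 = 0.5221 m³/s
Panel 2-3: Δb = 3.3 m, d̄ = (0.52+1.22)/2 = 0.87, v̄ = (0.67+1.25)/2 = 0.96 → q = 3.3×0.87×0.96 = 2.756 m³/s
Panel 3-4: Δb = 4.1 m, d̄ = (1.22+1.16)/2 = 1.19, v̄ = (1.25+1.10)/2 = 1.175 → q = 4.1×1.19×1.175 = 5.733 m³/s
Panel 4-5: Δb = 3.5 m, d̄ = (1.16+1.04)/2 = 1.1, v̄ = (1.10+0.93)/2 = 1.015 → q = 3.5×1.1×1.015 = 3.908 m³/s
Panel 5-6: Δb = 6.5 m, d̄ = (1.04+0.27)/2 = 0.655, v̄ = (0.93+0.70)/2 = 0.815 → q = 6.5×0.655×0.815 = 3.470 m³/s
Q = Σ q = 16.39 m³/s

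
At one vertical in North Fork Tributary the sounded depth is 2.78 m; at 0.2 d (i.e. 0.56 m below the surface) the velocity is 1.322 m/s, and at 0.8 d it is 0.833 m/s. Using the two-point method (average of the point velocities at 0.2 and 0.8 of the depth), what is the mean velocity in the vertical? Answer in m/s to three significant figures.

v̄ = (1.322 + 0.833) / 2 = 1.078 m/s

1.08 m/s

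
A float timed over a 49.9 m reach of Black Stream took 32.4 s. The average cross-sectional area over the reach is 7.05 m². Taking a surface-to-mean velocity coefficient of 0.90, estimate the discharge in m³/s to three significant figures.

9.77 m³/s

v_surface = L / t̄ = 49.9 / 32.4 = 1.540 m/s
v_mean = 0.90 × 1.540 = 1.386 m/s
Q = A × v_mean = 7.05 × 1.386 = 9.772 m³/s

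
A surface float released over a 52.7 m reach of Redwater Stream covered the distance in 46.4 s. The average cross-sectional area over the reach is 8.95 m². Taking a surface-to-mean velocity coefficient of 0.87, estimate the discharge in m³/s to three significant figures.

8.84 m³/s

v_surface = L / t̄ = 52.7 / 46.4 = 1.136 m/s
v_mean = 0.87 × 1.136 = 0.9881 m/s
Q = A × v_mean = 8.95 × 0.9881 = 8.844 m³/s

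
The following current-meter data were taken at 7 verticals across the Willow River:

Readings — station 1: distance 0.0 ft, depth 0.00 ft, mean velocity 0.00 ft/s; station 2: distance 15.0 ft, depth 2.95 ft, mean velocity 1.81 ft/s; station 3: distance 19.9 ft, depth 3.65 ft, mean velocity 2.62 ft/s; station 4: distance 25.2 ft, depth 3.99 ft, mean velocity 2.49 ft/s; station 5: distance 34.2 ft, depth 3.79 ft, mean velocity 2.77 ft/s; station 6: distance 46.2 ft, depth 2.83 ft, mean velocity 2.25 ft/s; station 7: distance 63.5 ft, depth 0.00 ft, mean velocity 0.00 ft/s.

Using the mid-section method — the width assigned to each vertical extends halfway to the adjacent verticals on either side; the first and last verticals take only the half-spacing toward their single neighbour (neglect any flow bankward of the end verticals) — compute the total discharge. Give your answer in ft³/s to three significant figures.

376 ft³/s

w_2 = (19.9 − 0.0)/2 = 9.95 ft; q_2 = 1.81 × 2.95 × 9.95 = 53.13 ft³/s
w_3 = (25.2 − 15.0)/2 = 5.1 ft; q_3 = 2.62 × 3.65 × 5.1 = 48.77 ft³/s
w_4 = (34.2 − 19.9)/2 = 7.15 ft; q_4 = 2.49 × 3.99 × 7.15 = 71.04 ft³/s
w_5 = (46.2 − 25.2)/2 = 10.5 ft; q_5 = 2.77 × 3.79 × 10.5 = 110.2 ft³/s
w_6 = (63.5 − 34.2)/2 = 14.65 ft; q_6 = 2.25 × 2.83 × 14.65 = 93.28 ft³/s
Stations 1, 7 contribute zero (depth or velocity is 0).
Q = Σ qᵢ = 376.5 ft³/s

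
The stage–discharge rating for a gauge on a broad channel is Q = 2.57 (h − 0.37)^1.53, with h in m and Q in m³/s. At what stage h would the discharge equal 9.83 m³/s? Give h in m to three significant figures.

h − h₀ = (Q/C)^(1/b) = (9.83/2.57)^(1/1.53) = 2.403 m
h = 0.37 + 2.403 = 2.773 m

2.77 m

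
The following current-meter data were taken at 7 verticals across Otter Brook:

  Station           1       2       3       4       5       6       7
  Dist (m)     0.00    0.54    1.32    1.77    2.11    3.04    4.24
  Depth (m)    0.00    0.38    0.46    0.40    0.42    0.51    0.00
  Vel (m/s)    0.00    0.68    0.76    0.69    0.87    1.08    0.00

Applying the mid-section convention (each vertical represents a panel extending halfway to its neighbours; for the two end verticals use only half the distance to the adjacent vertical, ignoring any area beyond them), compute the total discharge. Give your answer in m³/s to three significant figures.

1.31 m³/s

w_2 = (1.32 − 0.00)/2 = 0.66 m; q_2 = 0.68 × 0.38 × 0.66 = 0.1705 m³/s
w_3 = (1.77 − 0.54)/2 = 0.615 m; q_3 = 0.76 × 0.46 × 0.615 = 0.2150 m³/s
w_4 = (2.11 − 1.32)/2 = 0.395 m; q_4 = 0.69 × 0.40 × 0.395 = 0.1090 m³/s
w_5 = (3.04 − 1.77)/2 = 0.635 m; q_5 = 0.87 × 0.42 × 0.635 = 0.2320 m³/s
w_6 = (4.24 − 2.11)/2 = 1.065 m; q_6 = 1.08 × 0.51 × 1.065 = 0.5866 m³/s
Stations 1, 7 contribute zero (depth or velocity is 0).
Q = Σ qᵢ = 1.313 m³/s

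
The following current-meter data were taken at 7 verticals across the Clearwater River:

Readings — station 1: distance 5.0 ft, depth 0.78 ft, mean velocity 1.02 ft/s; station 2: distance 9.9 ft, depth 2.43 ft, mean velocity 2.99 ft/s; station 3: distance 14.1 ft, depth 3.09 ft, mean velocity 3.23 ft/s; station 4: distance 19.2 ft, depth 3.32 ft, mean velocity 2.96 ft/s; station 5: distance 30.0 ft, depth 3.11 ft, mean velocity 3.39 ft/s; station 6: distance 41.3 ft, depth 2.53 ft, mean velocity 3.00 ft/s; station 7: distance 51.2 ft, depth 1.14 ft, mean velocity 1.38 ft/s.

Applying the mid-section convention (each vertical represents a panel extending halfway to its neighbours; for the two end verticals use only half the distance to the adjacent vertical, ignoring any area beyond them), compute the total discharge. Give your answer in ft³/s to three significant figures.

364 ft³/s

w_1 = (9.9 − 5.0)/2 = 2.45 ft; q_1 = 1.02 × 0.78 × 2.45 = 1.949 ft³/s
w_2 = (14.1 − 5.0)/2 = 4.55 ft; q_2 = 2.99 × 2.43 × 4.55 = 33.06 ft³/s
w_3 = (19.2 − 9.9)/2 = 4.65 ft; q_3 = 3.23 × 3.09 × 4.65 = 46.41 ft³/s
w_4 = (30.0 − 14.1)/2 = 7.95 ft; q_4 = 2.96 × 3.32 × 7.95 = 78.13 ft³/s
w_5 = (41.3 − 19.2)/2 = 11.05 ft; q_5 = 3.39 × 3.11 × 11.05 = 116.5 ft³/s
w_6 = (51.2 − 30.0)/2 = 10.6 ft; q_6 = 3.00 × 2.53 × 10.6 = 80.45 ft³/s
w_7 = (51.2 − 41.3)/2 = 4.95 ft; q_7 = 1.38 × 1.14 × 4.95 = 7.787 ft³/s
Q = Σ qᵢ = 364.3 ft³/s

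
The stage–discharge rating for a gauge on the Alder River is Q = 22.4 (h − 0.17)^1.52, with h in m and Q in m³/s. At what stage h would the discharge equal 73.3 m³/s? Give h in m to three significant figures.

2.35 m

h − h₀ = (Q/C)^(1/b) = (73.3/22.4)^(1/1.52) = 2.181 m
h = 0.17 + 2.181 = 2.351 m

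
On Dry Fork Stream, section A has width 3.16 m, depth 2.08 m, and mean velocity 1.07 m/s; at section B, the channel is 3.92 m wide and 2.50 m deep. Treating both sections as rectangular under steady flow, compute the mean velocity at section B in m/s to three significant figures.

0.718 m/s

Q = A₁V₁ = (3.16×2.08) × 1.07 = 7.033 m³/s
A₂ = 3.92 × 2.50 = 9.800 m²
V₂ = Q/A₂ = 7.033/9.800 = 0.7176 m/s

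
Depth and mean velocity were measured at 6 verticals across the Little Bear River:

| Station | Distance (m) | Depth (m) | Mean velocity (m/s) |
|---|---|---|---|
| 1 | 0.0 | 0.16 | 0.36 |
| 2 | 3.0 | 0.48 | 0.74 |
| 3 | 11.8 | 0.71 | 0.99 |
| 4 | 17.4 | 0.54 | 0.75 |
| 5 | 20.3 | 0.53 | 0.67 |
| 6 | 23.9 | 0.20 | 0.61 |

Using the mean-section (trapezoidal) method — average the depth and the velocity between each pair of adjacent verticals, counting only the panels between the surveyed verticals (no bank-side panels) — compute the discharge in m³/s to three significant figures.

10.0 m³/s

Panel 1-2: Δb = 3 m, d̄ = (0.16+0.48)/2 = 0.32, v̄ = (0.36+0.74)/2 = 0.55 → q = 3×0.32×0.55 = 0.5280 m³/s
Panel 2-3: Δb = 8.8 m, d̄ = (0.48+0.71)/2 = 0.595, v̄ = (0.74+0.99)/2 = 0.865 → q = 8.8×0.595×0.865 = 4.529 m³/s
Panel 3-4: Δb = 5.6 m, d̄ = (0.71+0.54)/2 = 0.625, v̄ = (0.99+0.75)/2 = 0.87 → q = 5.6×0.625×0.87 = 3.045 m³/s
Panel 4-5: Δb = 2.9 m, d̄ = (0.54+0.53)/2 = 0.535, v̄ = (0.75+0.67)/2 = 0.71 → q = 2.9×0.535×0.71 = 1.102 m³/s
Panel 5-6: Δb = 3.6 m, d̄ = (0.53+0.20)/2 = 0.365, v̄ = (0.67+0.61)/2 = 0.64 → q = 3.6×0.365×0.64 = 0.8410 m³/s
Q = Σ q = 10.04 m³/s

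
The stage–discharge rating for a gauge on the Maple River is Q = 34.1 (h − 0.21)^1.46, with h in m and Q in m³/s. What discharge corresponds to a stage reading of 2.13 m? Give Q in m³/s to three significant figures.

Q = 34.1 × (2.13 − 0.21)^1.46 = 34.1 × 1.92^1.46 = 88.38 m³/s

88.4 m³/s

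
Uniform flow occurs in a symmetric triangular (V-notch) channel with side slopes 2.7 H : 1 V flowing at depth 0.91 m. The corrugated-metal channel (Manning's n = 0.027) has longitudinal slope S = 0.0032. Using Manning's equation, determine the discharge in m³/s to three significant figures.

2.65 m³/s

A = z·y² = 2.7×0.91² = 2.236 m²
P = 2y√(1+z²) = 2×0.91×√(1+2.7²) = 5.240 m
R = A/P = 2.236/5.240 = 0.4267 m
Q = (1/n)·A·R^(2/3)·S^(1/2) = (1/0.027) × 2.236 × 0.4267^(2/3) × 0.0032^(1/2) = 2.655 m³/s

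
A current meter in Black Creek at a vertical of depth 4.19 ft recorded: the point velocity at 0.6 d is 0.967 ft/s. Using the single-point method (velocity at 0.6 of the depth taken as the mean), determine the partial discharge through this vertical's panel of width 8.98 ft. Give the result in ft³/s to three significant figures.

v̄ = v₀.₆ = 0.967 ft/s
q = v̄ × d × w = 0.9670 × 4.19 × 8.98 = 36.38 ft³/s

36.4 ft³/s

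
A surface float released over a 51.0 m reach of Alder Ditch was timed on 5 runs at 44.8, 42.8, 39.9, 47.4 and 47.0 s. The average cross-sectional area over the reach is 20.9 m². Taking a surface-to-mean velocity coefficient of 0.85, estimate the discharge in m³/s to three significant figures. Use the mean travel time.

20.4 m³/s

t̄ = (44.8 + 42.8 + 39.9 + 47.4 + 47.0) / 5 = 44.38 s
v_surface = L / t̄ = 51.0 / 44.38 = 1.149 m/s
v_mean = 0.85 × 1.149 = 0.9768 m/s
Q = A × v_mean = 20.9 × 0.9768 = 20.41 m³/s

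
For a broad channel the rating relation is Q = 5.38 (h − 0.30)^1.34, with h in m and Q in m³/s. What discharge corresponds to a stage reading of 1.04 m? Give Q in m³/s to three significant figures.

3.59 m³/s

Q = 5.38 × (1.04 − 0.30)^1.34 = 5.38 × 0.74^1.34 = 3.594 m³/s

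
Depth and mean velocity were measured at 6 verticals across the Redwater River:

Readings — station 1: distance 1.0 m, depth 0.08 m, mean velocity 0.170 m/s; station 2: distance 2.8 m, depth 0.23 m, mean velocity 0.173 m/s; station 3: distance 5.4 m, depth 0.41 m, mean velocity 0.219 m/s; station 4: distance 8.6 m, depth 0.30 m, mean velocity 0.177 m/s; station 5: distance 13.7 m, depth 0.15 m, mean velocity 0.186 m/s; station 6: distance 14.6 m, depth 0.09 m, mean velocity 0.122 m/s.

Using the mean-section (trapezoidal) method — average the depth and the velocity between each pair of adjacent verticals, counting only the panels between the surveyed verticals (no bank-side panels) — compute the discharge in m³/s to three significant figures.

Panel 1-2: Δb = 1.8 m, d̄ = (0.08+0.23)/2 = 0.155, v̄ = (0.170+0.173)/2 = 0.1715 → q = 1.8×0.155×0.1715 = 0.04785 m³/s
Panel 2-3: Δb = 2.6 m, d̄ = (0.23+0.41)/2 = 0.32, v̄ = (0.173+0.219)/2 = 0.196 → q = 2.6×0.32×0.196 = 0.1631 m³/s
Panel 3-4: Δb = 3.2 m, d̄ = (0.41+0.30)/2 = 0.355, v̄ = (0.219+0.177)/2 = 0.198 → q = 3.2×0.355×0.198 = 0.2249 m³/s
Panel 4-5: Δb = 5.1 m, d̄ = (0.30+0.15)/2 = 0.225, v̄ = (0.177+0.186)/2 = 0.1815 → q = 5.1×0.225×0.1815 = 0.2083 m³/s
Panel 5-6: Δb = 0.9 m, d̄ = (0.15+0.09)/2 = 0.12, v̄ = (0.186+0.122)/2 = 0.154 → q = 0.9×0.12×0.154 = 0.01663 m³/s
Q = Σ q = 0.6608 m³/s

0.661 m³/s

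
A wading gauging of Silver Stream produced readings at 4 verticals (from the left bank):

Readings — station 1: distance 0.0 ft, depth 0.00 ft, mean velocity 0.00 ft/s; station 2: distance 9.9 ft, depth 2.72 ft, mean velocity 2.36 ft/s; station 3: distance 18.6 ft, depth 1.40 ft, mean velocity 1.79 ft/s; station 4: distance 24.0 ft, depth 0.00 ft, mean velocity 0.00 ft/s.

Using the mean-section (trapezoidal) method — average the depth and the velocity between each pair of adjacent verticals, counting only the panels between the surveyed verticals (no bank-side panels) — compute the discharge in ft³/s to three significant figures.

56.5 ft³/s

Panel 1-2: Δb = 9.9 ft, d̄ = (0.00+2.72)/2 = 1.36, v̄ = (0.00+2.36)/2 = 1.18 → q = 9.9×1.36×1.18 = 15.89 ft³/s
Panel 2-3: Δb = 8.7 ft, d̄ = (2.72+1.40)/2 = 2.06, v̄ = (2.36+1.79)/2 = 2.075 → q = 8.7×2.06×2.075 = 37.19 ft³/s
Panel 3-4: Δb = 5.4 ft, d̄ = (1.40+0.00)/2 = 0.7, v̄ = (1.79+0.00)/2 = 0.895 → q = 5.4×0.7×0.895 = 3.383 ft³/s
Q = Σ q = 56.46 ft³/s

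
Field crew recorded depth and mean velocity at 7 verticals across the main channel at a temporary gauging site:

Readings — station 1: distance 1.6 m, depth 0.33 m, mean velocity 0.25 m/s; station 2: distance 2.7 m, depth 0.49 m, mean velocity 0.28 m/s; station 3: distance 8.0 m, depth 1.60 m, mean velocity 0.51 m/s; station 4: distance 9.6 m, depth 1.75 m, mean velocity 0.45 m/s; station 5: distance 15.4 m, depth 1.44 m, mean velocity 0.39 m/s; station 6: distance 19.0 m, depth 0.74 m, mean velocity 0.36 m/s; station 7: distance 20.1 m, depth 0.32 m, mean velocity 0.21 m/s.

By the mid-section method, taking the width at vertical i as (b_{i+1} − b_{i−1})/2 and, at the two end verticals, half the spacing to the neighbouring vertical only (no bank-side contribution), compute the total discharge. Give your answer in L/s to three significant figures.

9520 L/s

w_1 = (2.7 − 1.6)/2 = 0.55 m; q_1 = 0.25 × 0.33 × 0.55 = 0.04538 m³/s
w_2 = (8.0 − 1.6)/2 = 3.2 m; q_2 = 0.28 × 0.49 × 3.2 = 0.4390 m³/s
w_3 = (9.6 − 2.7)/2 = 3.45 m; q_3 = 0.51 × 1.60 × 3.45 = 2.815 m³/s
w_4 = (15.4 − 8.0)/2 = 3.7 m; q_4 = 0.45 × 1.75 × 3.7 = 2.914 m³/s
w_5 = (19.0 − 9.6)/2 = 4.7 m; q_5 = 0.39 × 1.44 × 4.7 = 2.640 m³/s
w_6 = (20.1 − 15.4)/2 = 2.35 m; q_6 = 0.36 × 0.74 × 2.35 = 0.6260 m³/s
w_7 = (20.1 − 19.0)/2 = 0.55 m; q_7 = 0.21 × 0.32 × 0.55 = 0.03696 m³/s
Q = Σ qᵢ = 9.516 m³/s
= 9.516 × 1000 = 9516 L/s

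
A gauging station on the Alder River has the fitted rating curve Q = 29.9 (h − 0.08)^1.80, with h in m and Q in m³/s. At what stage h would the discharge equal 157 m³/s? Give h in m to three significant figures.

h − h₀ = (Q/C)^(1/b) = (157/29.9)^(1/1.80) = 2.513 m
h = 0.08 + 2.513 = 2.593 m

2.59 m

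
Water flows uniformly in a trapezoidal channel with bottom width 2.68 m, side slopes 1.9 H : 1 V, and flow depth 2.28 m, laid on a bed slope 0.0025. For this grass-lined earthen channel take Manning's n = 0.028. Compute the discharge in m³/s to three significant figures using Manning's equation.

A = (b + z·y)·y = (2.68 + 1.9×2.28)×2.28 = 15.99 m²
P = b + 2y√(1+z²) = 2.68 + 2×2.28×√(1+1.9²) = 12.47 m
R = A/P = 15.99/12.47 = 1.282 m
Q = (1/n)·A·R^(2/3)·S^(1/2) = (1/0.028) × 15.99 × 1.282^(2/3) × 0.0025^(1/2) = 33.69 m³/s

33.7 m³/s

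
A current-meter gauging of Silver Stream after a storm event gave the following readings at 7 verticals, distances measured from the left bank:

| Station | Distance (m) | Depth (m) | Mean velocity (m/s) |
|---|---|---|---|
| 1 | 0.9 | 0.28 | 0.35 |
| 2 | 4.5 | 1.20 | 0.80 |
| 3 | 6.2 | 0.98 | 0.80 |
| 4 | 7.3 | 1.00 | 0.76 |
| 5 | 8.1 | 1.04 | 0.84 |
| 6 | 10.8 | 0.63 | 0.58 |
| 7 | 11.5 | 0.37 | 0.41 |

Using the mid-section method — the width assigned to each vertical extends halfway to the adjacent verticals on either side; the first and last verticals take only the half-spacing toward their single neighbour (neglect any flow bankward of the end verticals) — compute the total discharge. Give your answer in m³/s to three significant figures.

6.74 m³/s

w_1 = (4.5 − 0.9)/2 = 1.8 m; q_1 = 0.35 × 0.28 × 1.8 = 0.1764 m³/s
w_2 = (6.2 − 0.9)/2 = 2.65 m; q_2 = 0.80 × 1.20 × 2.65 = 2.544 m³/s
w_3 = (7.3 − 4.5)/2 = 1.4 m; q_3 = 0.80 × 0.98 × 1.4 = 1.098 m³/s
w_4 = (8.1 − 6.2)/2 = 0.95 m; q_4 = 0.76 × 1.00 × 0.95 = 0.7220 m³/s
w_5 = (10.8 − 7.3)/2 = 1.75 m; q_5 = 0.84 × 1.04 × 1.75 = 1.529 m³/s
w_6 = (11.5 − 8.1)/2 = 1.7 m; q_6 = 0.58 × 0.63 × 1.7 = 0.6212 m³/s
w_7 = (11.5 − 10.8)/2 = 0.35 m; q_7 = 0.41 × 0.37 × 0.35 = 0.05310 m³/s
Q = Σ qᵢ = 6.743 m³/s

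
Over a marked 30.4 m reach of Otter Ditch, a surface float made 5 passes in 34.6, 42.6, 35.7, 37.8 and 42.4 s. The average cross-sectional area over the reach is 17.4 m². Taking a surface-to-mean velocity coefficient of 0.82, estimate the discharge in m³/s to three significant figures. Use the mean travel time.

t̄ = (34.6 + 42.6 + 35.7 + 37.8 + 42.4) / 5 = 38.62 s
v_surface = L / t̄ = 30.4 / 38.62 = 0.7872 m/s
v_mean = 0.82 × 0.7872 = 0.6455 m/s
Q = A × v_mean = 17.4 × 0.6455 = 11.23 m³/s

11.2 m³/s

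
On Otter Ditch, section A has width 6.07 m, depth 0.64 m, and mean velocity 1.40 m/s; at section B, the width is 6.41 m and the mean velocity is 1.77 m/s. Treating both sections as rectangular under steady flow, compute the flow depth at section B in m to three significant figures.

Q = A₁V₁ = (6.07×0.64) × 1.40 = 5.439 m³/s
d₂ = Q/(b₂ V₂) = 5.439/(6.41×1.77) = 0.4794 m

0.479 m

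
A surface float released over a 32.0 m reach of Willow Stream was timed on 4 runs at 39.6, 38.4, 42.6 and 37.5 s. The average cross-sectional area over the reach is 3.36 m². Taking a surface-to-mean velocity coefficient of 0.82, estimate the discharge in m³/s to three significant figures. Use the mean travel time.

2.23 m³/s

t̄ = (39.6 + 38.4 + 42.6 + 37.5) / 4 = 39.525 s
v_surface = L / t̄ = 32.0 / 39.525 = 0.8096 m/s
v_mean = 0.82 × 0.8096 = 0.6639 m/s
Q = A × v_mean = 3.36 × 0.6639 = 2.231 m³/s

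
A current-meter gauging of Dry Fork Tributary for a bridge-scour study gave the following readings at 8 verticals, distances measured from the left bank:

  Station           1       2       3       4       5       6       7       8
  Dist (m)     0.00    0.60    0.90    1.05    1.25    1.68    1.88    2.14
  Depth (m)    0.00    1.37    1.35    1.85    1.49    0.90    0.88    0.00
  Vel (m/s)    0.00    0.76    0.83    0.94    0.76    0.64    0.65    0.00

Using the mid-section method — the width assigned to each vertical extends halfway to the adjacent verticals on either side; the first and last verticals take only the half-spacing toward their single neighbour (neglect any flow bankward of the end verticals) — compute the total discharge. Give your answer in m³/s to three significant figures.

1.69 m³/s

w_2 = (0.90 − 0.00)/2 = 0.45 m; q_2 = 0.76 × 1.37 × 0.45 = 0.4685 m³/s
w_3 = (1.05 − 0.60)/2 = 0.225 m; q_3 = 0.83 × 1.35 × 0.225 = 0.2521 m³/s
w_4 = (1.25 − 0.90)/2 = 0.175 m; q_4 = 0.94 × 1.85 × 0.175 = 0.3043 m³/s
w_5 = (1.68 − 1.05)/2 = 0.315 m; q_5 = 0.76 × 1.49 × 0.315 = 0.3567 m³/s
w_6 = (1.88 − 1.25)/2 = 0.315 m; q_6 = 0.64 × 0.90 × 0.315 = 0.1814 m³/s
w_7 = (2.14 − 1.68)/2 = 0.23 m; q_7 = 0.65 × 0.88 × 0.23 = 0.1316 m³/s
Stations 1, 8 contribute zero (depth or velocity is 0).
Q = Σ qᵢ = 1.695 m³/s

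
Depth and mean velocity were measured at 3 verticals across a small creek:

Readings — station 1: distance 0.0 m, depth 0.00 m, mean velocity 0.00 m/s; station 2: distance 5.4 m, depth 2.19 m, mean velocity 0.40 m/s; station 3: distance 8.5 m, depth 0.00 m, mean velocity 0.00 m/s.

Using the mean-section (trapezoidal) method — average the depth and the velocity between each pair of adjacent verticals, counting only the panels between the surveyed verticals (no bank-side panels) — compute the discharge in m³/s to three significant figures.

1.86 m³/s

Panel 1-2: Δb = 5.4 m, d̄ = (0.00+2.19)/2 = 1.095, v̄ = (0.00+0.40)/2 = 0.2 → q = 5.4×1.095×0.2 = 1.183 m³/s
Panel 2-3: Δb = 3.1 m, d̄ = (2.19+0.00)/2 = 1.095, v̄ = (0.40+0.00)/2 = 0.2 → q = 3.1×1.095×0.2 = 0.6789 m³/s
Q = Σ q = 1.862 m³/s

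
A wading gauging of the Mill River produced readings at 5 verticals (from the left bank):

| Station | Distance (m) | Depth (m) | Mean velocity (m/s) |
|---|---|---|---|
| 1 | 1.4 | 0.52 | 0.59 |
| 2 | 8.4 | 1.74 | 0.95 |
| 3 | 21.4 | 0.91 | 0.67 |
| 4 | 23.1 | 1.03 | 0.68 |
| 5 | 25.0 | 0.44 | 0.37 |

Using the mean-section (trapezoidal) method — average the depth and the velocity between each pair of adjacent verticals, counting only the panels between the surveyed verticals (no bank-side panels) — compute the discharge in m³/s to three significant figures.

21.9 m³/s

Panel 1-2: Δb = 7 m, d̄ = (0.52+1.74)/2 = 1.13, v̄ = (0.59+0.95)/2 = 0.77 → q = 7×1.13×0.77 = 6.091 m³/s
Panel 2-3: Δb = 13 m, d̄ = (1.74+0.91)/2 = 1.325, v̄ = (0.95+0.67)/2 = 0.81 → q = 13×1.325×0.81 = 13.95 m³/s
Panel 3-4: Δb = 1.7 m, d̄ = (0.91+1.03)/2 = 0.97, v̄ = (0.67+0.68)/2 = 0.675 → q = 1.7×0.97×0.675 = 1.113 m³/s
Panel 4-5: Δb = 1.9 m, d̄ = (1.03+0.44)/2 = 0.735, v̄ = (0.68+0.37)/2 = 0.525 → q = 1.9×0.735×0.525 = 0.7332 m³/s
Q = Σ q = 21.89 m³/s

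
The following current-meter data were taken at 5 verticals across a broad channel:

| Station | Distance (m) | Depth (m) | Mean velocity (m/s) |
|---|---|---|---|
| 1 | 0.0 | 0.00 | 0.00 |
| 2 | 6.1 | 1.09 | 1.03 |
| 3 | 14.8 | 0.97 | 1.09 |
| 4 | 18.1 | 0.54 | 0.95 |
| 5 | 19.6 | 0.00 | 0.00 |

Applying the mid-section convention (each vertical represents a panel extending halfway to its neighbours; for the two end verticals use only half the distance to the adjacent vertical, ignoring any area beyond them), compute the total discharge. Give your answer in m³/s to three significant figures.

15.9 m³/s

w_2 = (14.8 − 0.0)/2 = 7.4 m; q_2 = 1.03 × 1.09 × 7.4 = 8.308 m³/s
w_3 = (18.1 − 6.1)/2 = 6 m; q_3 = 1.09 × 0.97 × 6 = 6.344 m³/s
w_4 = (19.6 − 14.8)/2 = 2.4 m; q_4 = 0.95 × 0.54 × 2.4 = 1.231 m³/s
Stations 1, 5 contribute zero (depth or velocity is 0).
Q = Σ qᵢ = 15.88 m³/s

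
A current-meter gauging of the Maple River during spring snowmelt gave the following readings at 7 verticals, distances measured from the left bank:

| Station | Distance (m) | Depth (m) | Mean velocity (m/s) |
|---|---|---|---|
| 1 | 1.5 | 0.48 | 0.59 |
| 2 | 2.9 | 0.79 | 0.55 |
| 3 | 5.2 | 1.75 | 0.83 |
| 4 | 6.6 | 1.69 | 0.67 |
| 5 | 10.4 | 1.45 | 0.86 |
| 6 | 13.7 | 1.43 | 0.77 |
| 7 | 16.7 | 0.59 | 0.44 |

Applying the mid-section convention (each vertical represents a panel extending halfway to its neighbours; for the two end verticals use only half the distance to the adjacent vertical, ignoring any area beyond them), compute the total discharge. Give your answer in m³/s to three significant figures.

w_1 = (2.9 − 1.5)/2 = 0.7 m; q_1 = 0.59 × 0.48 × 0.7 = 0.1982 m³/s
w_2 = (5.2 − 1.5)/2 = 1.85 m; q_2 = 0.55 × 0.79 × 1.85 = 0.8038 m³/s
w_3 = (6.6 − 2.9)/2 = 1.85 m; q_3 = 0.83 × 1.75 × 1.85 = 2.687 m³/s
w_4 = (10.4 − 5.2)/2 = 2.6 m; q_4 = 0.67 × 1.69 × 2.6 = 2.944 m³/s
w_5 = (13.7 − 6.6)/2 = 3.55 m; q_5 = 0.86 × 1.45 × 3.55 = 4.427 m³/s
w_6 = (16.7 − 10.4)/2 = 3.15 m; q_6 = 0.77 × 1.43 × 3.15 = 3.468 m³/s
w_7 = (16.7 − 13.7)/2 = 1.5 m; q_7 = 0.44 × 0.59 × 1.5 = 0.3894 m³/s
Q = Σ qᵢ = 14.92 m³/s

14.9 m³/s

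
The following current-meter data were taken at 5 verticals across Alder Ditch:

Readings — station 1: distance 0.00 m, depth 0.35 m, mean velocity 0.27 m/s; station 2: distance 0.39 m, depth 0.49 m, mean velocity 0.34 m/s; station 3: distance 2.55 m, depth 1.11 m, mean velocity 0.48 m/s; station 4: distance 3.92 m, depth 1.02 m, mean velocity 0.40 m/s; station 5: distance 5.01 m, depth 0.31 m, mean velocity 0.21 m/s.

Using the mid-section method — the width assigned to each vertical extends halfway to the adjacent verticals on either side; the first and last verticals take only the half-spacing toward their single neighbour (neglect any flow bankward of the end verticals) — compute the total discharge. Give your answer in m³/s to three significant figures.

w_1 = (0.39 − 0.00)/2 = 0.195 m; q_1 = 0.27 × 0.35 × 0.195 = 0.01843 m³/s
w_2 = (2.55 − 0.00)/2 = 1.275 m; q_2 = 0.34 × 0.49 × 1.275 = 0.2124 m³/s
w_3 = (3.92 − 0.39)/2 = 1.765 m; q_3 = 0.48 × 1.11 × 1.765 = 0.9404 m³/s
w_4 = (5.01 − 2.55)/2 = 1.23 m; q_4 = 0.40 × 1.02 × 1.23 = 0.5018 m³/s
w_5 = (5.01 − 3.92)/2 = 0.545 m; q_5 = 0.21 × 0.31 × 0.545 = 0.03548 m³/s
Q = Σ qᵢ = 1.709 m³/s

1.71 m³/s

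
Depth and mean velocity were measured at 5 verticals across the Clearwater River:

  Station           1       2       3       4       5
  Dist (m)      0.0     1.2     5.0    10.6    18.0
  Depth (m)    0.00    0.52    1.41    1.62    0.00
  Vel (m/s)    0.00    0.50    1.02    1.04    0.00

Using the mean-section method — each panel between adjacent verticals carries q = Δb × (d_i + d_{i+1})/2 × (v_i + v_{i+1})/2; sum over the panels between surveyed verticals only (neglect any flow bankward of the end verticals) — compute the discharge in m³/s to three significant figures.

Panel 1-2: Δb = 1.2 m, d̄ = (0.00+0.52)/2 = 0.26, v̄ = (0.00+0.50)/2 = 0.25 → q = 1.2×0.26×0.25 = 0.07800 m³/s
Panel 2-3: Δb = 3.8 m, d̄ = (0.52+1.41)/2 = 0.965, v̄ = (0.50+1.02)/2 = 0.76 → q = 3.8×0.965×0.76 = 2.787 m³/s
Panel 3-4: Δb = 5.6 m, d̄ = (1.41+1.62)/2 = 1.515, v̄ = (1.02+1.04)/2 = 1.03 → q = 5.6×1.515×1.03 = 8.739 m³/s
Panel 4-5: Δb = 7.4 m, d̄ = (1.62+0.00)/2 = 0.81, v̄ = (1.04+0.00)/2 = 0.52 → q = 7.4×0.81×0.52 = 3.117 m³/s
Q = Σ q = 14.72 m³/s

14.7 m³/s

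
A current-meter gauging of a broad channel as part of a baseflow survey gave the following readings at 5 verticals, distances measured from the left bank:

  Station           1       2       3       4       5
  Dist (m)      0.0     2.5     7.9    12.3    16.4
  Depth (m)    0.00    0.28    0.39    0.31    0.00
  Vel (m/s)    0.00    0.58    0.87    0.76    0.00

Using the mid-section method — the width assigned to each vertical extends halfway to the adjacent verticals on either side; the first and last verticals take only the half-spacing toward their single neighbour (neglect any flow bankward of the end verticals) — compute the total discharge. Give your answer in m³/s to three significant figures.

w_2 = (7.9 − 0.0)/2 = 3.95 m; q_2 = 0.58 × 0.28 × 3.95 = 0.6415 m³/s
w_3 = (12.3 − 2.5)/2 = 4.9 m; q_3 = 0.87 × 0.39 × 4.9 = 1.663 m³/s
w_4 = (16.4 − 7.9)/2 = 4.25 m; q_4 = 0.76 × 0.31 × 4.25 = 1.001 m³/s
Stations 1, 5 contribute zero (depth or velocity is 0).
Q = Σ qᵢ = 3.305 m³/s

3.31 m³/s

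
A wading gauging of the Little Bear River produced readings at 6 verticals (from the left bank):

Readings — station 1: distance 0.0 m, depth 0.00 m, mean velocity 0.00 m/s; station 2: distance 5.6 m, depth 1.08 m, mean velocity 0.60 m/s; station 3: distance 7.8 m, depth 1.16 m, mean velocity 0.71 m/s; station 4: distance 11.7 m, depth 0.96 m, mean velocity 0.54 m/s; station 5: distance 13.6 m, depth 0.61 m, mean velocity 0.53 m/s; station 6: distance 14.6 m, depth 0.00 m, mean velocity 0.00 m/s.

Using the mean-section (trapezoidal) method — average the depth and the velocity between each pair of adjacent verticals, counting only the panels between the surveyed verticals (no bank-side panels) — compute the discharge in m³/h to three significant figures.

21500 m³/h

Panel 1-2: Δb = 5.6 m, d̄ = (0.00+1.08)/2 = 0.54, v̄ = (0.00+0.60)/2 = 0.3 → q = 5.6×0.54×0.3 = 0.9072 m³/s
Panel 2-3: Δb = 2.2 m, d̄ = (1.08+1.16)/2 = 1.12, v̄ = (0.60+0.71)/2 = 0.655 → q = 2.2×1.12×0.655 = 1.614 m³/s
Panel 3-4: Δb = 3.9 m, d̄ = (1.16+0.96)/2 = 1.06, v̄ = (0.71+0.54)/2 = 0.625 → q = 3.9×1.06×0.625 = 2.584 m³/s
Panel 4-5: Δb = 1.9 m, d̄ = (0.96+0.61)/2 = 0.785, v̄ = (0.54+0.53)/2 = 0.535 → q = 1.9×0.785×0.535 = 0.7980 m³/s
Panel 5-6: Δb = 1 m, d̄ = (0.61+0.00)/2 = 0.305, v̄ = (0.53+0.00)/2 = 0.265 → q = 1×0.305×0.265 = 0.08083 m³/s
Q = Σ q = 5.984 m³/s
= 5.984 × 3600 = 21540 m³/h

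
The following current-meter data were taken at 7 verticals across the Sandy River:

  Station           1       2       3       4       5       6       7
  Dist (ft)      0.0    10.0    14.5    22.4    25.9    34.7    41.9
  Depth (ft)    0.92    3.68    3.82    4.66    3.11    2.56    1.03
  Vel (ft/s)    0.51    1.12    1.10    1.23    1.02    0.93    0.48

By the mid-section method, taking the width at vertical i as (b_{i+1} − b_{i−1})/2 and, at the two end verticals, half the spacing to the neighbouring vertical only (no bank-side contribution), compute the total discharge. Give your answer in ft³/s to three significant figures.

w_1 = (10.0 − 0.0)/2 = 5 ft; q_1 = 0.51 × 0.92 × 5 = 2.346 ft³/s
w_2 = (14.5 − 0.0)/2 = 7.25 ft; q_2 = 1.12 × 3.68 × 7.25 = 29.88 ft³/s
w_3 = (22.4 − 10.0)/2 = 6.2 ft; q_3 = 1.10 × 3.82 × 6.2 = 26.05 ft³/s
w_4 = (25.9 − 14.5)/2 = 5.7 ft; q_4 = 1.23 × 4.66 × 5.7 = 32.67 ft³/s
w_5 = (34.7 − 22.4)/2 = 6.15 ft; q_5 = 1.02 × 3.11 × 6.15 = 19.51 ft³/s
w_6 = (41.9 − 25.9)/2 = 8 ft; q_6 = 0.93 × 2.56 × 8 = 19.05 ft³/s
w_7 = (41.9 − 34.7)/2 = 3.6 ft; q_7 = 0.48 × 1.03 × 3.6 = 1.780 ft³/s
Q = Σ qᵢ = 131.3 ft³/s

131 ft³/s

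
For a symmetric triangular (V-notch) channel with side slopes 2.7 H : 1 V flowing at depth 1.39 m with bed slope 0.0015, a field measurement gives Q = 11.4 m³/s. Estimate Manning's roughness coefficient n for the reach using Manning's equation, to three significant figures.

A = z·y² = 2.7×1.39² = 5.217 m²
P = 2y√(1+z²) = 2×1.39×√(1+2.7²) = 8.004 m
R = A/P = 5.217/8.004 = 0.6517 m
n = (1/Q)·A·R^(2/3)·S^(1/2) = (1/11.4) × 5.217 × 0.7517 × 0.03873 = 0.01332

0.0133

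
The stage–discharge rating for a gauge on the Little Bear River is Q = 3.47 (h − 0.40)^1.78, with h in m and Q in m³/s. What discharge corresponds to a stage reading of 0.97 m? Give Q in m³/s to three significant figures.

Q = 3.47 × (0.97 − 0.40)^1.78 = 3.47 × 0.57^1.78 = 1.276 m³/s

1.28 m³/s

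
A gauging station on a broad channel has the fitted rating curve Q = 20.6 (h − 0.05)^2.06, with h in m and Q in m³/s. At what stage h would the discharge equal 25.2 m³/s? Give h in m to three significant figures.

h − h₀ = (Q/C)^(1/b) = (25.2/20.6)^(1/2.06) = 1.103 m
h = 0.05 + 1.103 = 1.153 m

1.15 m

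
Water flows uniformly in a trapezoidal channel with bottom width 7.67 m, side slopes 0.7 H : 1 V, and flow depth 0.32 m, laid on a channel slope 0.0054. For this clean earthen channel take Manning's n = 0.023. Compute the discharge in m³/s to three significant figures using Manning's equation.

3.61 m³/s

A = (b + z·y)·y = (7.67 + 0.7×0.32)×0.32 = 2.526 m²
P = b + 2y√(1+z²) = 7.67 + 2×0.32×√(1+0.7²) = 8.451 m
R = A/P = 2.526/8.451 = 0.2989 m
Q = (1/n)·A·R^(2/3)·S^(1/2) = (1/0.023) × 2.526 × 0.2989^(2/3) × 0.0054^(1/2) = 3.608 m³/s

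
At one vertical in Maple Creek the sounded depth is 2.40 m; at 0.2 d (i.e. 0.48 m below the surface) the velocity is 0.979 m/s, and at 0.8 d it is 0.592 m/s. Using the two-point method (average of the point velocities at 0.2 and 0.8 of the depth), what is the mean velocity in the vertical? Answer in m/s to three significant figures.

0.786 m/s

v̄ = (0.979 + 0.592) / 2 = 0.7855 m/s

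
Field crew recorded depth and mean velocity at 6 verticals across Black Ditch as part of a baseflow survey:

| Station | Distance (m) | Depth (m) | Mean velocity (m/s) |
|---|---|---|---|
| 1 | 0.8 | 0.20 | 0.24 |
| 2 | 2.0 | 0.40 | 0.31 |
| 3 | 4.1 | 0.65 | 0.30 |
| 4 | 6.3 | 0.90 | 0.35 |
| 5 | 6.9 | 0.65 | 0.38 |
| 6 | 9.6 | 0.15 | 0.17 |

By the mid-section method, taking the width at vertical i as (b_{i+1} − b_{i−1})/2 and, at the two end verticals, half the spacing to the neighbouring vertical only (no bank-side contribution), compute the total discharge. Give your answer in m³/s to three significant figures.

1.54 m³/s

w_1 = (2.0 − 0.8)/2 = 0.6 m; q_1 = 0.24 × 0.20 × 0.6 = 0.02880 m³/s
w_2 = (4.1 − 0.8)/2 = 1.65 m; q_2 = 0.31 × 0.40 × 1.65 = 0.2046 m³/s
w_3 = (6.3 − 2.0)/2 = 2.15 m; q_3 = 0.30 × 0.65 × 2.15 = 0.4193 m³/s
w_4 = (6.9 − 4.1)/2 = 1.4 m; q_4 = 0.35 × 0.90 × 1.4 = 0.4410 m³/s
w_5 = (9.6 − 6.3)/2 = 1.65 m; q_5 = 0.38 × 0.65 × 1.65 = 0.4076 m³/s
w_6 = (9.6 − 6.9)/2 = 1.35 m; q_6 = 0.17 × 0.15 × 1.35 = 0.03443 m³/s
Q = Σ qᵢ = 1.536 m³/s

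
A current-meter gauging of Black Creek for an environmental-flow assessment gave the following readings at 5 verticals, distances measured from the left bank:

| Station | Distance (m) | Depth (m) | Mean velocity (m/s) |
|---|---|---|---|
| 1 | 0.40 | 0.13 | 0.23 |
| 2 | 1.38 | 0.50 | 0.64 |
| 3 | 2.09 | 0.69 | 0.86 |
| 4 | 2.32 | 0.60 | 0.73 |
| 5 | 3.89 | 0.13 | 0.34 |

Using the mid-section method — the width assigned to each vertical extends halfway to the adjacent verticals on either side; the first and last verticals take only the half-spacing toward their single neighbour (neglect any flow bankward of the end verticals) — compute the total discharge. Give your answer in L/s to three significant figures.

993 L/s

w_1 = (1.38 − 0.40)/2 = 0.49 m; q_1 = 0.23 × 0.13 × 0.49 = 0.01465 m³/s
w_2 = (2.09 − 0.40)/2 = 0.845 m; q_2 = 0.64 × 0.50 × 0.845 = 0.2704 m³/s
w_3 = (2.32 − 1.38)/2 = 0.47 m; q_3 = 0.86 × 0.69 × 0.47 = 0.2789 m³/s
w_4 = (3.89 − 2.09)/2 = 0.9 m; q_4 = 0.73 × 0.60 × 0.9 = 0.3942 m³/s
w_5 = (3.89 − 2.32)/2 = 0.785 m; q_5 = 0.34 × 0.13 × 0.785 = 0.03470 m³/s
Q = Σ qᵢ = 0.9928 m³/s
= 0.9928 × 1000 = 992.8 L/s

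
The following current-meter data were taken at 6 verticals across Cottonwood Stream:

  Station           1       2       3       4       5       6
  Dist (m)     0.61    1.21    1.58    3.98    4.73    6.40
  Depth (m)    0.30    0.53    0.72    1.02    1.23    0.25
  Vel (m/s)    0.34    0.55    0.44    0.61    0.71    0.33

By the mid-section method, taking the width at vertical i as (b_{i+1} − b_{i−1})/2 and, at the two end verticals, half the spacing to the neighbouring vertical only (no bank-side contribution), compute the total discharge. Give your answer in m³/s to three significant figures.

2.72 m³/s

w_1 = (1.21 − 0.61)/2 = 0.3 m; q_1 = 0.34 × 0.30 × 0.3 = 0.03060 m³/s
w_2 = (1.58 − 0.61)/2 = 0.485 m; q_2 = 0.55 × 0.53 × 0.485 = 0.1414 m³/s
w_3 = (3.98 − 1.21)/2 = 1.385 m; q_3 = 0.44 × 0.72 × 1.385 = 0.4388 m³/s
w_4 = (4.73 − 1.58)/2 = 1.575 m; q_4 = 0.61 × 1.02 × 1.575 = 0.9800 m³/s
w_5 = (6.40 − 3.98)/2 = 1.21 m; q_5 = 0.71 × 1.23 × 1.21 = 1.057 m³/s
w_6 = (6.40 − 4.73)/2 = 0.835 m; q_6 = 0.33 × 0.25 × 0.835 = 0.06889 m³/s
Q = Σ qᵢ = 2.716 m³/s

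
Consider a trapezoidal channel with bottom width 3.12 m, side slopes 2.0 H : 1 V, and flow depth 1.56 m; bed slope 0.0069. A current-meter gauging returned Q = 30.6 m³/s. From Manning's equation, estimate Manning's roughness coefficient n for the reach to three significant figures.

A = (b + z·y)·y = (3.12 + 2.0×1.56)×1.56 = 9.734 m²
P = b + 2y√(1+z²) = 3.12 + 2×1.56×√(1+2.0²) = 10.10 m
R = A/P = 9.734/10.10 = 0.9641 m
n = (1/Q)·A·R^(2/3)·S^(1/2) = (1/30.6) × 9.734 × 0.9759 × 0.08307 = 0.02579

0.0258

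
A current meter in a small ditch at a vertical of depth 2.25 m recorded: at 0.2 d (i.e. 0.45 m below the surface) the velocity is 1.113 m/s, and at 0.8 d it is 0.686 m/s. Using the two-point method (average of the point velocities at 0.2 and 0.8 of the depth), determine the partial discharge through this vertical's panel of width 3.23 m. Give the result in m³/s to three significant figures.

v̄ = (1.113 + 0.686) / 2 = 0.8995 m/s
q = v̄ × d × w = 0.8995 × 2.25 × 3.23 = 6.537 m³/s

6.54 m³/s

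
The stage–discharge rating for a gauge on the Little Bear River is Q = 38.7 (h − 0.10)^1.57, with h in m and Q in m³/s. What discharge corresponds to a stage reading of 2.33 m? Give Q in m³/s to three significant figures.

136 m³/s

Q = 38.7 × (2.33 − 0.10)^1.57 = 38.7 × 2.23^1.57 = 136.3 m³/s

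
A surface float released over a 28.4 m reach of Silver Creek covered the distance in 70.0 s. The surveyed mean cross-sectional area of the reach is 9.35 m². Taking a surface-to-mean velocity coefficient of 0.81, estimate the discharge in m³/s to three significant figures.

3.07 m³/s

v_surface = L / t̄ = 28.4 / 70 = 0.4057 m/s
v_mean = 0.81 × 0.4057 = 0.3286 m/s
Q = A × v_mean = 9.35 × 0.3286 = 3.073 m³/s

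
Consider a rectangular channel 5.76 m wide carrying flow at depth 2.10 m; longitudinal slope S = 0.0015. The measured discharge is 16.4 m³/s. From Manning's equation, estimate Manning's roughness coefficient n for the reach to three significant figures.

0.0325

A = b·y = 5.76 × 2.10 = 12.10 m²
P = b + 2y = 5.76 + 2×2.10 = 9.960 m
R = A/P = 12.10/9.960 = 1.214 m
n = (1/Q)·A·R^(2/3)·S^(1/2) = (1/16.4) × 12.10 × 1.138 × 0.03873 = 0.03252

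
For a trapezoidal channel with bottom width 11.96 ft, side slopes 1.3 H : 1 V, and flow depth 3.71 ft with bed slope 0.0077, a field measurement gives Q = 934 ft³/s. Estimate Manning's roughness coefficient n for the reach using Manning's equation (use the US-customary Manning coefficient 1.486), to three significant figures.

0.0164

A = (b + z·y)·y = (11.96 + 1.3×3.71)×3.71 = 62.26 ft²
P = b + 2y√(1+z²) = 11.96 + 2×3.71×√(1+1.3²) = 24.13 ft
R = A/P = 62.26/24.13 = 2.580 ft
n = (1.486/Q)·A·R^(2/3)·S^(1/2) = (1.486/934) × 62.26 × 1.881 × 0.08775 = 0.01635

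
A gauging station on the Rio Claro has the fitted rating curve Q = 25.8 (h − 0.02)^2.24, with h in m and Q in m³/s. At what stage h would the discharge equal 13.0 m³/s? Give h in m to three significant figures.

0.756 m

h − h₀ = (Q/C)^(1/b) = (13.0/25.8)^(1/2.24) = 0.7364 m
h = 0.02 + 0.7364 = 0.7564 m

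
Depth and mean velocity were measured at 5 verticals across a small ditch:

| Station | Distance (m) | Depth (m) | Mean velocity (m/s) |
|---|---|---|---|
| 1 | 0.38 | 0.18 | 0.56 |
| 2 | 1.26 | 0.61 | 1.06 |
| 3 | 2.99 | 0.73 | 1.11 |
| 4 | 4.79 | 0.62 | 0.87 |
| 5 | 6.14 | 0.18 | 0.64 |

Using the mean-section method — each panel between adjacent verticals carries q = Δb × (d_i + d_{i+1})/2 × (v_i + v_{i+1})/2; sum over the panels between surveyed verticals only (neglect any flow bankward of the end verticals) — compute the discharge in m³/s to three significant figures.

Panel 1-2: Δb = 0.88 m, d̄ = (0.18+0.61)/2 = 0.395, v̄ = (0.56+1.06)/2 = 0.81 → q = 0.88×0.395×0.81 = 0.2816 m³/s
Panel 2-3: Δb = 1.73 m, d̄ = (0.61+0.73)/2 = 0.67, v̄ = (1.06+1.11)/2 = 1.085 → q = 1.73×0.67×1.085 = 1.258 m³/s
Panel 3-4: Δb = 1.8 m, d̄ = (0.73+0.62)/2 = 0.675, v̄ = (1.11+0.87)/2 = 0.99 → q = 1.8×0.675×0.99 = 1.203 m³/s
Panel 4-5: Δb = 1.35 m, d̄ = (0.62+0.18)/2 = 0.4, v̄ = (0.87+0.64)/2 = 0.755 → q = 1.35×0.4×0.755 = 0.4077 m³/s
Q = Σ q = 3.150 m³/s

3.15 m³/s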